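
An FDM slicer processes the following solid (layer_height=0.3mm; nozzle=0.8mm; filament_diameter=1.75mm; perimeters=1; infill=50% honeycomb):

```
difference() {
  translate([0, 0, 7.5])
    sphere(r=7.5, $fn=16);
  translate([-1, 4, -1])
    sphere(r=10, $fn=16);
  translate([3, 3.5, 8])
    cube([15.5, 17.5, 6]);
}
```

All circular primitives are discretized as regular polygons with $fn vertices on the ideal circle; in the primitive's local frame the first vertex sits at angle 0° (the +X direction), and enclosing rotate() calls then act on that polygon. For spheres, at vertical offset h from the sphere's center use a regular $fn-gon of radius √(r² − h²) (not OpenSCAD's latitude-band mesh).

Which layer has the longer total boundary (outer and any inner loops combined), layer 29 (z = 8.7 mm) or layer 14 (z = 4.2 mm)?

layer 29 (z = 8.7 mm)

Layer 29 (z = 8.7): the r=7.5 sphere contributes a regular 16-gon of circumradius √(7.5²−1.2²) = 7.403 (perimeter = 2·16·7.403·sin(180°/16) = 46.22 mm); the r=10 sphere at (-1, 4) slices to a regular 16-gon of circumradius 2.431 (√(r²−h²) with h=9.7 from center) (perimeter = 2·16·2.431·sin(180°/16) = 15.18 mm); the cube at (3, 3.5) (footprint 15.5×17.5) is included at this height (perimeter 66.00 mm); Taking the first minus the rest: starting from the r=7.5 sphere, the r=10 sphere at (-1, 4) lies wholly inside it (removes its full 18.09 mm² and its 15.18 mm outline becomes a hole wall); the 15.5×17.5 cube at (3, 3.5) partially overlaps it — only the 6.55 mm² overlap (of its 271.25 mm²) is removed, clipping the outline — boundary (outer + 1 inner loop) = 63.24 mm. So its perimeter = 63.24 mm. Layer 14 (z = 4.2): the r=7.5 sphere contributes a regular 16-gon of circumradius √(7.5²−3.3²) = 6.735 (perimeter = 2·16·6.735·sin(180°/16) = 42.05 mm); the r=10 sphere at (-1, 4) slices to a regular 16-gon of circumradius 8.542 (√(r²−h²) with h=5.2 from center) (perimeter = 2·16·8.542·sin(180°/16) = 53.32 mm); the cube at (3, 3.5) is absent (z outside [8, 14]); After the difference (first − rest): starting from the r=7.5 sphere, the r=10 sphere at (-1, 4) partially overlaps it — only the 113.53 mm² overlap (of its 223.36 mm²) is removed, clipping the outline — boundary = 34.02 mm. So its perimeter = 34.02 mm. Layer 29 is larger (63.24 vs 34.02 mm).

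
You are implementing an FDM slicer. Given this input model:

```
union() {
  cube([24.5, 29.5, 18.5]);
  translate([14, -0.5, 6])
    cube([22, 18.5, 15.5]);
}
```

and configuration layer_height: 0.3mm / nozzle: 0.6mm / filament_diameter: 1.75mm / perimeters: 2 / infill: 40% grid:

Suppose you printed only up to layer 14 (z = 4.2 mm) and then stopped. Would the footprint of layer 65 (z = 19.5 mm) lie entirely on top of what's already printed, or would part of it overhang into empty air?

Compare the two slices. At z = 4.2: the cube is present — its section is the full 24.5×29.5 rectangle (area 722.75 mm²); the cube at (14, -0.5) is absent (z outside [6, 21.5]); Merging all regions: only the 24.5×29.5 cube is present, so the union is just that shape — area = 722.75 mm². At z = 19.5: the cube is not intersected at this z (z outside [0, 18.5]); the 22×18.5 cube at (14, -0.5) contributes its full rectangle (area 407.00 mm²); Merging all regions: only the 22×18.5 cube at (14, -0.5) is present, so the union is just that shape — area = 407.00 mm². Checking containment: at z = 19.5 the cross-section extends beyond the z = 4.2 cross-section by about 218.00 mm².

part overhangs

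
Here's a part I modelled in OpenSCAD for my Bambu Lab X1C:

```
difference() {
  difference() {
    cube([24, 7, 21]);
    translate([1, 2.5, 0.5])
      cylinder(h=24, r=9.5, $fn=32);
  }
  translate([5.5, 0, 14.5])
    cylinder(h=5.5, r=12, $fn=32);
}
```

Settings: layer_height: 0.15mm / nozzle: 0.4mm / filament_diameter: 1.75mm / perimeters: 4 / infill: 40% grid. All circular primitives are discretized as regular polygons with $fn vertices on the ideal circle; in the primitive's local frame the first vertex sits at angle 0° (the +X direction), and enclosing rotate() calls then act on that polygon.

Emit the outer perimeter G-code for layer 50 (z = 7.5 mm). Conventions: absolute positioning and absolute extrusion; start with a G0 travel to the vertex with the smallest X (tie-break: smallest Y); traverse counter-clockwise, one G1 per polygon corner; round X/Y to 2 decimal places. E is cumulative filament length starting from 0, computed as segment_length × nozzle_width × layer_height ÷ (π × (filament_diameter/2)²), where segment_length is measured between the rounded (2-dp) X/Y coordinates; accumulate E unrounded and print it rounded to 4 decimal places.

At z = 7.5 mm: the cube is present — its section is the full 24×7 rectangle; the cylinder at (1, 2.5): section is a regular 32-gon, circumradius r=9.5; Taking the first minus the rest: starting from the 24×7 cube, the r=9.5 cylinder at (1, 2.5) partially overlaps it — only the 71.35 mm² overlap (of its 281.71 mm²) is removed, clipping the outline — 1 connected region; the cylinder at (5.5, 0) does not reach this height (z outside [14.5, 20]); After the difference (first − rest): none of the subtracted shapes is present at this height, so that combined region is unchanged — 1 connected region. The outline is a single polygon with 8 vertices. Extrusion per mm of travel: 0.4 × 0.15 / (π × 0.875²) = 0.024945. Accumulating E over each segment gives final E = 1.0681.

G0 X9.31 Y7.00 Z7.50
G1 X9.78 Y6.14 E0.0244
G1 X10.32 Y4.35 E0.0711
G1 X10.50 Y2.50 E0.1175
G1 X10.32 Y0.65 E0.1638
G1 X10.12 Y0.00 E0.1808
G1 X24.00 Y0.00 E0.5270
G1 X24.00 Y7.00 E0.7016
G1 X9.31 Y7.00 E1.0681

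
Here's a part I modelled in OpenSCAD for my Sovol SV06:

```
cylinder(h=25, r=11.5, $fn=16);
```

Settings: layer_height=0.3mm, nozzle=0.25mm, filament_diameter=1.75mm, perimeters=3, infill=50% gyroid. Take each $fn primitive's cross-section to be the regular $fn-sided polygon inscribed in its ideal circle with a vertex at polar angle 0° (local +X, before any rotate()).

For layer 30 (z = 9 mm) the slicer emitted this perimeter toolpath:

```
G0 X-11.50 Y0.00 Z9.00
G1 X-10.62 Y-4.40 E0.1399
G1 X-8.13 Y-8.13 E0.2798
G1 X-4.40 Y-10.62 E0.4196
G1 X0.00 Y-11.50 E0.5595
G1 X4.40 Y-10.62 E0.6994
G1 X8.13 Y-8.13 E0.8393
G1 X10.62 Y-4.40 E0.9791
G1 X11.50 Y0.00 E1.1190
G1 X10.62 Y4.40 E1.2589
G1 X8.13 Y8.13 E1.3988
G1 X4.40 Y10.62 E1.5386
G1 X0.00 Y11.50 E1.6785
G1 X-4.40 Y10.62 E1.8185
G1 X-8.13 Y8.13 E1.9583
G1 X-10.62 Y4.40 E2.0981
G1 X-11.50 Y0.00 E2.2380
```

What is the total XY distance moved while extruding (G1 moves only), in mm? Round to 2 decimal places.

Sum the Euclidean lengths of each G1 segment: total = 71.78 mm.

71.78 mm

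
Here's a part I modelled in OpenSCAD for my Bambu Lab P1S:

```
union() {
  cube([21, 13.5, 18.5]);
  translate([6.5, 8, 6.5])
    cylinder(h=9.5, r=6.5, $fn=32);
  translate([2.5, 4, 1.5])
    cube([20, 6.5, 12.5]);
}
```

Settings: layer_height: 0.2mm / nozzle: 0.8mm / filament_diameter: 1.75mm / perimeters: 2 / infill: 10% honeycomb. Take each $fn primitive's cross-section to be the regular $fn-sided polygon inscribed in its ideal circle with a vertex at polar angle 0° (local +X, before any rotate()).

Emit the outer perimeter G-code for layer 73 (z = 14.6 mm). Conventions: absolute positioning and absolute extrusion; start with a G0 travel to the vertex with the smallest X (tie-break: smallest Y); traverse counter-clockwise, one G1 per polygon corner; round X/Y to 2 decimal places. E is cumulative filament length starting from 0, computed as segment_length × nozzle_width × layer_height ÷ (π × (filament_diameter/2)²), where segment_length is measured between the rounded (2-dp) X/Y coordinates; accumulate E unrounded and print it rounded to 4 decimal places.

G0 X0.00 Y0.00 Z14.60
G1 X21.00 Y0.00 E1.3969
G1 X21.00 Y13.50 E2.2949
G1 X9.93 Y13.50 E3.0313
G1 X8.99 Y14.01 E3.1025
G1 X7.77 Y14.38 E3.1873
G1 X6.50 Y14.50 E3.2721
G1 X5.23 Y14.38 E3.3570
G1 X4.01 Y14.01 E3.4418
G1 X3.07 Y13.50 E3.5129
G1 X0.00 Y13.50 E3.7171
G1 X0.00 Y0.00 E4.6152

At z = 14.6 mm: the 21×13.5 cube contributes its full rectangle; the r=6.5 cylinder at (6.5, 8) contributes a regular 32-gon of circumradius 6.5; the cube at (2.5, 4) is not intersected at this z (z outside [1.5, 14]); Combining (union): the regions partially overlap (shared area 127.34 mm²), so overlapping operands fuse into one piece — 1 connected region. The outline is a single polygon with 11 vertices. Extrusion per mm of travel: 0.8 × 0.2 / (π × 0.875²) = 0.066520. Accumulating E over each segment gives final E = 4.6152.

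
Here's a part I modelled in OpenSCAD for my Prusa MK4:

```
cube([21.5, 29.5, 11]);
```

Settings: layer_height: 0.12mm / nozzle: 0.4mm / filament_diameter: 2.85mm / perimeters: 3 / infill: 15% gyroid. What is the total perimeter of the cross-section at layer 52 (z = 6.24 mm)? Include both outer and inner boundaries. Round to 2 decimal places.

102.00 mm

At z = 6.24 mm: the 21.5×29.5 cube contributes its full rectangle (perimeter 102.00 mm). Overall, the cross-section is a single solid region. Total boundary length (outer) = 102.00 mm.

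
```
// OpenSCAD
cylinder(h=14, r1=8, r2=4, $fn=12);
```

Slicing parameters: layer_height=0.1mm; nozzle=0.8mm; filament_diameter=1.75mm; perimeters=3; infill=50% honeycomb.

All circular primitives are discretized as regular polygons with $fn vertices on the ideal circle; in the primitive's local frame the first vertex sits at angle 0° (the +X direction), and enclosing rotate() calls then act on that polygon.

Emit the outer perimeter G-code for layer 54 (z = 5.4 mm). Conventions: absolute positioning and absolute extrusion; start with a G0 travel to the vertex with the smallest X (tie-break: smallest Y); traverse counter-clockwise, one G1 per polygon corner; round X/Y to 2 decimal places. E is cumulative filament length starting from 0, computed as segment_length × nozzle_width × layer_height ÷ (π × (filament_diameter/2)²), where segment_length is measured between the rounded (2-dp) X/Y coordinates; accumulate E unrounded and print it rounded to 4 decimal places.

At z = 5.4 mm: the cone (r1=8→r2=4) has section circumradius 6.457 here — a regular 12-gon. The outline is a single polygon with 12 vertices. Extrusion per mm of travel: 0.8 × 0.1 / (π × 0.875²) = 0.033260. Accumulating E over each segment gives final E = 1.3341.

G0 X-6.46 Y0.00 Z5.40
G1 X-5.59 Y-3.23 E0.1113
G1 X-3.23 Y-5.59 E0.2223
G1 X0.00 Y-6.46 E0.3335
G1 X3.23 Y-5.59 E0.4448
G1 X5.59 Y-3.23 E0.5558
G1 X6.46 Y0.00 E0.6671
G1 X5.59 Y3.23 E0.7783
G1 X3.23 Y5.59 E0.8893
G1 X0.00 Y6.46 E1.0006
G1 X-3.23 Y5.59 E1.1118
G1 X-5.59 Y3.23 E1.2228
G1 X-6.46 Y0.00 E1.3341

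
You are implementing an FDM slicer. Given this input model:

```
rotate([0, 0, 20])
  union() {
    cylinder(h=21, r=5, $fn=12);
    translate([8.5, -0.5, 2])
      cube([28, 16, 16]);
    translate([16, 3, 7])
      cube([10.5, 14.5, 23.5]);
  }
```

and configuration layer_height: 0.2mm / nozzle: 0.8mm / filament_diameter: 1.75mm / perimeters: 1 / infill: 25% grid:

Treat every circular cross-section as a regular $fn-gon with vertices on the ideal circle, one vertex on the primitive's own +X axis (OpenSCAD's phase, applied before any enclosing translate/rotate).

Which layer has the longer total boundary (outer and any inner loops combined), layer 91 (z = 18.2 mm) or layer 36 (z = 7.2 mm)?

layer 36 (z = 7.2 mm)

Layer 91 (z = 18.2): the r=5 cylinder contributes a regular 12-gon of circumradius 5 (perimeter = 2·12·5.000·sin(180°/12) = 31.06 mm); the cube at (8.5, -0.5) is not intersected at this z (z outside [2, 18]); the cube at (16, 3) is present — its section is the full 10.5×14.5 rectangle (perimeter 50.00 mm); Merging all regions: the 2 present regions are separate (no shared area or edge), so areas and boundary lengths simply add and each stays a separate island — boundary = 81.06 mm; (rotated 20° about Z; rotation is an isometry so areas/perimeters/island counts are preserved). So its perimeter = 81.06 mm. Layer 36 (z = 7.2): the r=5 cylinder gives a regular 12-gon of circumradius 5 (constant along its height) (perimeter = 2·12·5.000·sin(180°/12) = 31.06 mm); the cube at (8.5, -0.5) is present — its section is the full 28×16 rectangle (perimeter 88.00 mm); the cube at (16, 3) is present — its section is the full 10.5×14.5 rectangle (perimeter 50.00 mm); Combining (union): the regions partially overlap (shared area 131.25 mm²), so the edge portions inside another operand are dropped and the merged outline is re-measured after clipping — boundary = 123.06 mm; (whole slice rotated 20° about Z — lengths, areas and connectivity unchanged). So its perimeter = 123.06 mm. Layer 36 is larger (123.06 vs 81.06 mm).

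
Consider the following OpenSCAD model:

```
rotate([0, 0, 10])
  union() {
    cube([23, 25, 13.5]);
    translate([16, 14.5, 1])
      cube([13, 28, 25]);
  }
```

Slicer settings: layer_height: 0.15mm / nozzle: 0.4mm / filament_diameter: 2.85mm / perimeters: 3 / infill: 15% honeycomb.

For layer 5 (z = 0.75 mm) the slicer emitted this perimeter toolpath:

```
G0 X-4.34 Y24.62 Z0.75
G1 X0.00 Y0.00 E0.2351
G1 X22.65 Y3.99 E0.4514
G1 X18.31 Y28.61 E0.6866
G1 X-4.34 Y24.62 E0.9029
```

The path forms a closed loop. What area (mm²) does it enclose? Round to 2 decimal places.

574.96 mm²

Apply the shoelace formula to the sequence of (X, Y) vertices; enclosed area = 574.96 mm².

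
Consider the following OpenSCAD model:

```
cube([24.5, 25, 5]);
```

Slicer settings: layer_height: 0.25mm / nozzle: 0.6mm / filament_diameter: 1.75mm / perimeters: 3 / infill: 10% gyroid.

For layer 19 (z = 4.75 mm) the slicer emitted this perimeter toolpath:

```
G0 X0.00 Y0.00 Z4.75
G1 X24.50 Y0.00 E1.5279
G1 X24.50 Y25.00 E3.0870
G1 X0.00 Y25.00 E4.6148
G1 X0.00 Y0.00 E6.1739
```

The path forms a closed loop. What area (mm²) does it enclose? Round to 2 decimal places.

Apply the shoelace formula to the sequence of (X, Y) vertices; enclosed area = 612.50 mm².

612.50 mm²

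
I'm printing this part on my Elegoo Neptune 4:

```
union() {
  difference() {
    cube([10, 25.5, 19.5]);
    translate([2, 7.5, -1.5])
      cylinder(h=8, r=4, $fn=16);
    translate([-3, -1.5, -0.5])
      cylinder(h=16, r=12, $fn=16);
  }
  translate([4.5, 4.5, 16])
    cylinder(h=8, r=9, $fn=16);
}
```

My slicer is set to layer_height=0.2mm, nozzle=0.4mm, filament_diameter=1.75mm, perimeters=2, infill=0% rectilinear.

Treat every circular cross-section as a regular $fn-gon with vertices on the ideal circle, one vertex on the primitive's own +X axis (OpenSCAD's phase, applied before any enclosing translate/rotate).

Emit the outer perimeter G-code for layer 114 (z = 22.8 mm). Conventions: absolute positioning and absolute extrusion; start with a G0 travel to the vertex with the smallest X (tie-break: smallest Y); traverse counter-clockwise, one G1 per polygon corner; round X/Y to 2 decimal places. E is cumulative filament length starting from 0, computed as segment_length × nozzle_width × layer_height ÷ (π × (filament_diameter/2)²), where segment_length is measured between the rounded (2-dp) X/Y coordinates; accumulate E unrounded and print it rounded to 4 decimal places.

At z = 22.8 mm: the cube is not intersected at this z (z outside [0, 19.5]); the cylinder at (2, 7.5) does not reach this height (z outside [-1.5, 6.5]); the cylinder at (-3, -1.5) is not intersected at this z (z outside [-0.5, 15.5]); After the difference (first − rest): the first operand is absent here, so nothing remains; the r=9 cylinder at (4.5, 4.5) contributes a regular 16-gon of circumradius 9; Merging all regions: only the r=9 cylinder at (4.5, 4.5) is present, so the union is just that shape — 1 connected region. The outline is a single polygon with 16 vertices. Extrusion per mm of travel: 0.4 × 0.2 / (π × 0.875²) = 0.033260. Accumulating E over each segment gives final E = 1.8678.

G0 X-4.50 Y4.50 Z22.80
G1 X-3.81 Y1.06 E0.1167
G1 X-1.86 Y-1.86 E0.2335
G1 X1.06 Y-3.81 E0.3503
G1 X4.50 Y-4.50 E0.4670
G1 X7.94 Y-3.81 E0.5837
G1 X10.86 Y-1.86 E0.7004
G1 X12.81 Y1.06 E0.8172
G1 X13.50 Y4.50 E0.9339
G1 X12.81 Y7.94 E1.0506
G1 X10.86 Y10.86 E1.1674
G1 X7.94 Y12.81 E1.2842
G1 X4.50 Y13.50 E1.4009
G1 X1.06 Y12.81 E1.5176
G1 X-1.86 Y10.86 E1.6343
G1 X-3.81 Y7.94 E1.7511
G1 X-4.50 Y4.50 E1.8678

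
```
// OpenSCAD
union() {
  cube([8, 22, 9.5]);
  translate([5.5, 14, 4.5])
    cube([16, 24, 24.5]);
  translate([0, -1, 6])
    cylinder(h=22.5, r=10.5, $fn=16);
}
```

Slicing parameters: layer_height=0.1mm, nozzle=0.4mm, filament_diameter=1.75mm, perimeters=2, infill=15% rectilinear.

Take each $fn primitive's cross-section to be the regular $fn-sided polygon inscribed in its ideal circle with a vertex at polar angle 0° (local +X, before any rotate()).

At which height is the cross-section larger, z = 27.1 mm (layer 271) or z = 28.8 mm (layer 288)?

layer 271 (z = 27.1 mm)

Layer 271 (z = 27.1): the cube is absent (z outside [0, 9.5]); the cube at (5.5, 14) (footprint 16×24) is included at this height (area 384.00 mm²); the r=10.5 cylinder at (0, -1) gives a regular 16-gon of circumradius 10.5 (constant along its height) (area = (16/2)·10.500²·sin(360°/16) = 337.53 mm²); Merging all regions: the 2 present regions are separate (no shared area or edge), so areas and boundary lengths simply add and each stays a separate island — area = 721.53 mm². So its area = 721.53 mm². Layer 288 (z = 28.8): the cube is not intersected at this z (z outside [0, 9.5]); the 16×24 cube at (5.5, 14) contributes its full rectangle (area 384.00 mm²); the cylinder at (0, -1) is not intersected at this z (z outside [6, 28.5]); Taking the union: only the 16×24 cube at (5.5, 14) is present, so the union is just that shape — area = 384.00 mm². So its area = 384.00 mm². Layer 271 is larger (721.53 vs 384.00 mm²).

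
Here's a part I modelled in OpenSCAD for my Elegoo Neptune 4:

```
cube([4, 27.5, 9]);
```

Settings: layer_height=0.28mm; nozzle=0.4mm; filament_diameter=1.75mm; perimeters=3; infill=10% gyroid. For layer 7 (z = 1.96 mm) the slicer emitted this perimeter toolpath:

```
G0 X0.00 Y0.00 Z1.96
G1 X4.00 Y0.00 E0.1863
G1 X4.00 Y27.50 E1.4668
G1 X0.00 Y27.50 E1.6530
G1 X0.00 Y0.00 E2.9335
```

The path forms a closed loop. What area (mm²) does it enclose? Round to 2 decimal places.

110.00 mm²

Apply the shoelace formula to the sequence of (X, Y) vertices; enclosed area = 110.00 mm².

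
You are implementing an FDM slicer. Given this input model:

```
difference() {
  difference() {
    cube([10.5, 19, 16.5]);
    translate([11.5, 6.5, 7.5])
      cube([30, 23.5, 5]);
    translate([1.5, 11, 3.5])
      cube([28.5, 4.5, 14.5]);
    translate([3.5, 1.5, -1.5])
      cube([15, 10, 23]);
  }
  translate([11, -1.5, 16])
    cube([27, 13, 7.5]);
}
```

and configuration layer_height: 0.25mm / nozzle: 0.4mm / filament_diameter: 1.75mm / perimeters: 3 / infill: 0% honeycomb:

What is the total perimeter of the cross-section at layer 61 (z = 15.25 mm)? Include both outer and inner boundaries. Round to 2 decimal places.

77.00 mm

At z = 15.25 mm: the 10.5×19 cube contributes its full rectangle (perimeter 59.00 mm); the cube at (11.5, 6.5) does not reach this height (z outside [7.5, 12.5]); the cube at (1.5, 11) (footprint 28.5×4.5) is included at this height (perimeter 66.00 mm); the cube at (3.5, 1.5) is present — its section is the full 15×10 rectangle (perimeter 50.00 mm); After the difference (first − rest): starting from the 10.5×19 cube, the 28.5×4.5 cube at (1.5, 11) partially overlaps it — only the 40.50 mm² overlap (of its 128.25 mm²) is removed, clipping the outline; the 15×10 cube at (3.5, 1.5) partially overlaps it — only the 66.50 mm² overlap (of its 150.00 mm²) is removed, clipping the outline — boundary = 77.00 mm; the cube at (11, -1.5) does not reach this height (z outside [16, 23.5]); Subtracting the remaining from the first: none of the subtracted shapes is present at this height, so that combined region is unchanged — boundary = 77.00 mm. Overall, the cross-section is a single solid region. Total boundary length (outer) = 77.00 mm.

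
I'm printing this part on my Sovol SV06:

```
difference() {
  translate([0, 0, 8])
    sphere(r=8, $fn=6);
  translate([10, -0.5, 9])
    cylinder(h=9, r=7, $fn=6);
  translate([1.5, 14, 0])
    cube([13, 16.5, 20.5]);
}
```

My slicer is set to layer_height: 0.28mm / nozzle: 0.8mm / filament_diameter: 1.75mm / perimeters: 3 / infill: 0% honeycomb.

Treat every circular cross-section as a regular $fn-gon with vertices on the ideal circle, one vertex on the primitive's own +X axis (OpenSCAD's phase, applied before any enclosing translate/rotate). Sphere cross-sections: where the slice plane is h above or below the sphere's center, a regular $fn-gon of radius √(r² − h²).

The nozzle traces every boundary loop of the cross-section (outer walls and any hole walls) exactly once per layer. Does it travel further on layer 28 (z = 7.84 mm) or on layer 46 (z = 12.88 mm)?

layer 28 (z = 7.84 mm)

Layer 28 (z = 7.84): the r=8 sphere contributes a regular 6-gon of circumradius √(8²−0.16²) = 7.998 (perimeter = 2·6·7.998·sin(180°/6) = 47.99 mm); the cylinder at (10, -0.5) is absent (z outside [9, 18]); the 13×16.5 cube at (1.5, 14) contributes its full rectangle (perimeter 59.00 mm); Taking the first minus the rest: starting from the r=8 sphere, the 13×16.5 cube at (1.5, 14) misses the remaining region (no effect) — boundary = 47.99 mm. So its perimeter = 47.99 mm. Layer 46 (z = 12.88): the r=8 sphere contributes a regular 6-gon of circumradius √(8²−4.88²) = 6.339 (perimeter = 2·6·6.339·sin(180°/6) = 38.04 mm); the r=7 cylinder at (10, -0.5) gives a regular 6-gon of circumradius 7 (constant along its height) (perimeter = 2·6·7.000·sin(180°/6) = 42.00 mm); the cube at (1.5, 14) (footprint 13×16.5) is included at this height (perimeter 59.00 mm); Subtracting the remaining from the first: starting from the r=8 sphere, the r=7 cylinder at (10, -0.5) partially overlaps it — only the 9.58 mm² overlap (of its 127.31 mm²) is removed, clipping the outline; the 13×16.5 cube at (1.5, 14) misses the remaining region (no effect) — boundary = 38.04 mm. So its perimeter = 38.04 mm. Layer 28 is larger (47.99 vs 38.04 mm).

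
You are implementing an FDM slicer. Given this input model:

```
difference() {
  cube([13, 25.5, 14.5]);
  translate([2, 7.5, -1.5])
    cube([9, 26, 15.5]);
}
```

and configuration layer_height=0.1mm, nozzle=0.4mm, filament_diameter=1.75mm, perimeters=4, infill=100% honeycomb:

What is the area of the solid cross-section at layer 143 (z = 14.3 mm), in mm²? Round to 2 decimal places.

At z = 14.3 mm: the 13×25.5 cube contributes its full rectangle (area 331.50 mm²); the cube at (2, 7.5) is not intersected at this z (z outside [-1.5, 14]); After the difference (first − rest): none of the subtracted shapes is present at this height, so the 13×25.5 cube is unchanged — area = 331.50 mm². Overall, the cross-section is a single solid region. Net area = 331.50 mm².

331.50 mm²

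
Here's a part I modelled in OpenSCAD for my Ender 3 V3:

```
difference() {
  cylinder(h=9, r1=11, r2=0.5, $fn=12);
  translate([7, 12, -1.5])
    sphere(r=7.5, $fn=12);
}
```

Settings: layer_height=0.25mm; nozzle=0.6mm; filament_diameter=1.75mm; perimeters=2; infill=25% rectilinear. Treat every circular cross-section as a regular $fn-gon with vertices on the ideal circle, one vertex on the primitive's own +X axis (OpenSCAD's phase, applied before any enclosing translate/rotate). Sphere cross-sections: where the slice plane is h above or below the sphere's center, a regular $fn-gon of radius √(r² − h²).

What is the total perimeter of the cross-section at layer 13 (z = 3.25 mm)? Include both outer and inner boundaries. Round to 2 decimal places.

At z = 3.25 mm: the cone contributes a regular 12-gon of circumradius 7.208 (interpolated between r1=11 and r2=0.5 at t=0.361) (perimeter = 2·12·7.208·sin(180°/12) = 44.78 mm); the r=7.5 sphere at (7, 12) slices to a regular 12-gon of circumradius 5.804 (√(r²−h²) with h=4.75 from center) (perimeter = 2·12·5.804·sin(180°/12) = 36.05 mm); Taking the first minus the rest: starting from the cone, the r=7.5 sphere at (7, 12) misses the remaining region (no effect) — boundary = 44.78 mm. Overall, the cross-section is a single solid region. Total boundary length (outer) = 44.78 mm.

44.78 mm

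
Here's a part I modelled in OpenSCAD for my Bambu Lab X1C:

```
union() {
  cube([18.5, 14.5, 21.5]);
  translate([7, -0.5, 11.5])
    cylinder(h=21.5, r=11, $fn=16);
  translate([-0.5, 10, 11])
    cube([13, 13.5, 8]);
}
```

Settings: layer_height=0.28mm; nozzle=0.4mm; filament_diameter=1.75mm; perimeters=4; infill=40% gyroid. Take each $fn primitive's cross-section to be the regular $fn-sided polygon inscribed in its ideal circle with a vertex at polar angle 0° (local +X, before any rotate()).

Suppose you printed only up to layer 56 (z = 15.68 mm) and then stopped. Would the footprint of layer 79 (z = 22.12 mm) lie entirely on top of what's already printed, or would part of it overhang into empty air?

Compare the two slices. At z = 15.68: the cube (footprint 18.5×14.5) is included at this height (area 268.25 mm²); the cylinder at (7, -0.5): section is a regular 16-gon, circumradius r=11 (area = (16/2)·11.000²·sin(360°/16) = 370.44 mm²); the 13×13.5 cube at (-0.5, 10) contributes its full rectangle (area 175.50 mm²); Combining (union): the regions partially overlap — summed areas 814.19 mm² minus the doubly-counted overlap 210.18 mm² gives 604.00 mm² — area = 604.00 mm². At z = 22.12: the cube is absent (z outside [0, 21.5]); the r=11 cylinder at (7, -0.5) gives a regular 16-gon of circumradius 11 (constant along its height) (area = (16/2)·11.000²·sin(360°/16) = 370.44 mm²); the cube at (-0.5, 10) is not intersected at this z (z outside [11, 19]); Combining (union): only the r=11 cylinder at (7, -0.5) is present, so the union is just that shape — area = 370.44 mm². Checking containment: the cross-section at z = 22.12 is a subset of the cross-section at z = 15.68.

entirely on top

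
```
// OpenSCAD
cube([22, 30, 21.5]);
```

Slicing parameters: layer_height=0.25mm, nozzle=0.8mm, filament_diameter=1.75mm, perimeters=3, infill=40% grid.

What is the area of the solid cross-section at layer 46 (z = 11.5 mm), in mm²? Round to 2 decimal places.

660.00 mm²

At z = 11.5 mm: the cube (footprint 22×30) is included at this height (area 660.00 mm²). Overall, the cross-section is a single solid region. Net area = 660.00 mm².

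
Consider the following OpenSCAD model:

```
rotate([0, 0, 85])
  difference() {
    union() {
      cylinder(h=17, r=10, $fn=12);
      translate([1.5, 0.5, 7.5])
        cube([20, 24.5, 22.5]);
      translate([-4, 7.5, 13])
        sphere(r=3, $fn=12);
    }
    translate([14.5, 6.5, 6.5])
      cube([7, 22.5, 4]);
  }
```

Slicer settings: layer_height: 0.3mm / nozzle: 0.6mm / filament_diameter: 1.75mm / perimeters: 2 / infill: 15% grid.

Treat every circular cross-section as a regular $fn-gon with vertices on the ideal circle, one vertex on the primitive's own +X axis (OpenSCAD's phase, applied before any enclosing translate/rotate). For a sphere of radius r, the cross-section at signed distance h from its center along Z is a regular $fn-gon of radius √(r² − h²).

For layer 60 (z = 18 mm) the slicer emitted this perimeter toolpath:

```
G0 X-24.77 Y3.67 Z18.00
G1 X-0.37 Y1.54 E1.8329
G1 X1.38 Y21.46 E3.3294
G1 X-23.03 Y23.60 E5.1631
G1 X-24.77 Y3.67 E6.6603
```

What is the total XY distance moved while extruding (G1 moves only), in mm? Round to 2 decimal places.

Sum the Euclidean lengths of each G1 segment: total = 89.00 mm.

89.00 mm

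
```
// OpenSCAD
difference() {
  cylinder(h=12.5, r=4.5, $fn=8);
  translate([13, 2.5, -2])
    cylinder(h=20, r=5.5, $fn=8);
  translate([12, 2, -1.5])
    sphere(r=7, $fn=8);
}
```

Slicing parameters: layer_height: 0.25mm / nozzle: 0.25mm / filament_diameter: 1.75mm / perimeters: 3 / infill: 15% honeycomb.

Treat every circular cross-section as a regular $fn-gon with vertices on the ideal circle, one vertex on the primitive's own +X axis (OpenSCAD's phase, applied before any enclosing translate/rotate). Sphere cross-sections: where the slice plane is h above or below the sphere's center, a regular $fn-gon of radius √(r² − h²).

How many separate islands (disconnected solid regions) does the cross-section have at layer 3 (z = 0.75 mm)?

1

At z = 0.75 mm: the cylinder: section is a regular 8-gon, circumradius r=4.5; the r=5.5 cylinder at (13, 2.5) contributes a regular 8-gon of circumradius 5.5; the sphere at (12, 2): section is a regular 8-gon, circumradius = √(r²−h²) = √(7²−2.25²) = 6.629; After the difference (first − rest): starting from the r=4.5 cylinder, the r=5.5 cylinder at (13, 2.5) misses the remaining region (no effect); the r=7 sphere at (12, 2) misses the remaining region (no effect) — 1 connected region. Overall, the cross-section is a single solid region. Island count = 1.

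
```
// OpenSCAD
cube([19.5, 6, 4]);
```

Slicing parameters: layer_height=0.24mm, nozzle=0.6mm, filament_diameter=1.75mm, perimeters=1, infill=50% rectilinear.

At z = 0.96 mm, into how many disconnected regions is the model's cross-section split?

1

At z = 0.96 mm: the cube (footprint 19.5×6) is included at this height. The result has 1 disconnected region.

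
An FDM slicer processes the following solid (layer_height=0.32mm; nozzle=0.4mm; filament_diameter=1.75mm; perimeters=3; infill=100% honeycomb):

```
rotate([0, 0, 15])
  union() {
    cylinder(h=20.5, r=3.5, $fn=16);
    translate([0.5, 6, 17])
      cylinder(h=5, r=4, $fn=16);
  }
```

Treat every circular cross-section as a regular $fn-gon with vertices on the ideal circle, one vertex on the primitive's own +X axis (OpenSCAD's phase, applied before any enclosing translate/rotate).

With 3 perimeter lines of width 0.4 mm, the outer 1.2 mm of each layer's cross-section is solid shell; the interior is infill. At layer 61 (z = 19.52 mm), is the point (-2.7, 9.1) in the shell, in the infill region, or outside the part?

shell

At z = 19.52 mm: the cylinder: section is a regular 16-gon, circumradius r=3.5; the cylinder at (0.5, 6): section is a regular 16-gon, circumradius r=4; Merging all regions: the regions partially overlap (shared area 4.04 mm²), so overlapping operands fuse into one piece — 1 connected region; (rotated 15° about Z; rotation is an isometry so areas/perimeters/island counts are preserved). Overall, the cross-section is a single solid region. Undo the 15° rotation: the query point maps to (-0.253, 9.489) in the un-rotated model frame. The nearest boundary edge runs (-1.03, 9.70)→(0.50, 10.00); distance from the point to it = 0.35 mm. The point is inside the cross-section, 0.35 mm from the nearest boundary — within the 1.2 mm shell band (3 × 0.4).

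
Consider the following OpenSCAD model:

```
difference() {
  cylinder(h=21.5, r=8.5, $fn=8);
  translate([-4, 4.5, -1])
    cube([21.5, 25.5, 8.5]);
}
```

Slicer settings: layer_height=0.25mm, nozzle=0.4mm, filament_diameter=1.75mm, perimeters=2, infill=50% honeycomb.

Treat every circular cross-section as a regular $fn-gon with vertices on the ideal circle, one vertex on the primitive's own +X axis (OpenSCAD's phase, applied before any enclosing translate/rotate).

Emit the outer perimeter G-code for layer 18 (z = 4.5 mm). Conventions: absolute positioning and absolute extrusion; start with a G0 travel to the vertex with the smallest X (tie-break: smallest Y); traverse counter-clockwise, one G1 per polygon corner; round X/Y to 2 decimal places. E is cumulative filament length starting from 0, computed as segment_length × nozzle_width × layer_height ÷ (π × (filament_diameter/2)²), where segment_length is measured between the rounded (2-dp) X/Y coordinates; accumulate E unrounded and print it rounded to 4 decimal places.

At z = 4.5 mm: the r=8.5 cylinder gives a regular 8-gon of circumradius 8.5 (constant along its height); the cube at (-4, 4.5) is present — its section is the full 21.5×25.5 rectangle; Subtracting the remaining from the first: starting from the r=8.5 cylinder, the 21.5×25.5 cube at (-4, 4.5) partially overlaps it — only the 29.72 mm² overlap (of its 548.25 mm²) is removed, clipping the outline — 1 connected region. The outline is a single polygon with 9 vertices. Extrusion per mm of travel: 0.4 × 0.25 / (π × 0.875²) = 0.041575. Accumulating E over each segment gives final E = 2.1848.

G0 X-8.50 Y0.00 Z4.50
G1 X-6.01 Y-6.01 E0.2705
G1 X0.00 Y-8.50 E0.5409
G1 X6.01 Y-6.01 E0.8114
G1 X8.50 Y0.00 E1.0819
G1 X6.64 Y4.50 E1.2843
G1 X-4.00 Y4.50 E1.7267
G1 X-4.00 Y6.84 E1.8239
G1 X-6.01 Y6.01 E1.9143
G1 X-8.50 Y0.00 E2.1848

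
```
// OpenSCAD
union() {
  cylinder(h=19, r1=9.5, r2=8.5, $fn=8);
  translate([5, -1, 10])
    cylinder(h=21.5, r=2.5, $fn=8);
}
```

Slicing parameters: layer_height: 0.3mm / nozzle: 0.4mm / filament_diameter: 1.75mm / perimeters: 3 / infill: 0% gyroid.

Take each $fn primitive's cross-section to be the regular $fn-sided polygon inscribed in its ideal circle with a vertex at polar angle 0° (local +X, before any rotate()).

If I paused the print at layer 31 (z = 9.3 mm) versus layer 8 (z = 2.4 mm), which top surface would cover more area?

layer 8 (z = 2.4 mm)

Layer 31 (z = 9.3): the cone: at t=0.489 of its height the radius interpolates to r₁+(r₂−r₁)t = 9.011, giving a regular 8-gon of that circumradius (area = (8/2)·9.011²·sin(360°/8) = 229.64 mm²); the cylinder at (5, -1) does not reach this height (z outside [10, 31.5]); Merging all regions: only the cone is present, so the union is just that shape — area = 229.64 mm². So its area = 229.64 mm². Layer 8 (z = 2.4): the cone contributes a regular 8-gon of circumradius 9.374 (interpolated between r1=9.5 and r2=8.5 at t=0.126) (area = (8/2)·9.374²·sin(360°/8) = 248.52 mm²); the cylinder at (5, -1) does not reach this height (z outside [10, 31.5]); Taking the union: only the cone is present, so the union is just that shape — area = 248.52 mm². So its area = 248.52 mm². Layer 8 is larger (248.52 vs 229.64 mm²).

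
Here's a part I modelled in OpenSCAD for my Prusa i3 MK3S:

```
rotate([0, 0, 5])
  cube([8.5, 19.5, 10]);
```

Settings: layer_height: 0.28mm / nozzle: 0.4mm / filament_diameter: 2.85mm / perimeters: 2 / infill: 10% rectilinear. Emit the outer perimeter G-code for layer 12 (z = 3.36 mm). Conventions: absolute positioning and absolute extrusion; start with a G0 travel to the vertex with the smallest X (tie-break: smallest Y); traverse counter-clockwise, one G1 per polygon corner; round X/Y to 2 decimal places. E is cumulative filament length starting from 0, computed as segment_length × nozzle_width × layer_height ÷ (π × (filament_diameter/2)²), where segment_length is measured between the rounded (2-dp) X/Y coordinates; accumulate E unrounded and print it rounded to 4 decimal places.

G0 X-1.70 Y19.43 Z3.36
G1 X0.00 Y0.00 E0.3424
G1 X8.47 Y0.74 E0.4917
G1 X6.77 Y20.17 E0.8341
G1 X-1.70 Y19.43 E0.9834

At z = 3.36 mm: the cube is present — its section is the full 8.5×19.5 rectangle; (rotated 5° about Z; rotation is an isometry so areas/perimeters/island counts are preserved). The outline is a single polygon with 4 vertices. Extrusion per mm of travel: 0.4 × 0.28 / (π × 1.425²) = 0.017557. Accumulating E over each segment gives final E = 0.9834.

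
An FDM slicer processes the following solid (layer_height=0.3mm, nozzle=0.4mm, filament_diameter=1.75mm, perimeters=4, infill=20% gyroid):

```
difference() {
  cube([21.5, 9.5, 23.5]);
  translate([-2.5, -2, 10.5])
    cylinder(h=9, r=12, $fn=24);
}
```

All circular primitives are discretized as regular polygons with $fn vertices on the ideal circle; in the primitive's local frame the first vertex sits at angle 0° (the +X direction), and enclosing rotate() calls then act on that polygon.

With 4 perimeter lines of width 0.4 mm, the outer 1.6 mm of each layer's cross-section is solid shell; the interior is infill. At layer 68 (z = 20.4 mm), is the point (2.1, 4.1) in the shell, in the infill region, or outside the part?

infill

At z = 20.4 mm: the cube is present — its section is the full 21.5×9.5 rectangle; the cylinder at (-2.5, -2) is absent (z outside [10.5, 19.5]); Taking the first minus the rest: none of the subtracted shapes is present at this height, so the 21.5×9.5 cube is unchanged — 1 connected region. Overall, the cross-section is a single solid region. The nearest boundary edge runs (0.00, 9.50)→(0.00, 0.00); distance from the point to it = 2.10 mm. The point is inside the cross-section and 2.10 mm from the nearest boundary — more than the 1.6 mm shell width (4 × 0.4), so it's in the infill interior.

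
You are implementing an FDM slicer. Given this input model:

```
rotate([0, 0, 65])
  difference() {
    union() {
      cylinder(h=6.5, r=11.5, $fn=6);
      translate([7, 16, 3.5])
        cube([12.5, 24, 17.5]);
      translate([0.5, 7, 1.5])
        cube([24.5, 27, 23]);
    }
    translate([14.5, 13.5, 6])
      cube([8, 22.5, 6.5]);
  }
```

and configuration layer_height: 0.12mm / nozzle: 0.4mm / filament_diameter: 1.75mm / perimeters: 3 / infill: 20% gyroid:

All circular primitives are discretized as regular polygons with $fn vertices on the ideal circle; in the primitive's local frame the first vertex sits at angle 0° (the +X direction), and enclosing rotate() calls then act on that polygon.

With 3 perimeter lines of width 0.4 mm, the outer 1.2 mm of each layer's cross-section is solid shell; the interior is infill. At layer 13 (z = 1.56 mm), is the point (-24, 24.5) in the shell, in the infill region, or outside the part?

infill

At z = 1.56 mm: the r=11.5 cylinder gives a regular 6-gon of circumradius 11.5 (constant along its height); the cube at (7, 16) is absent (z outside [3.5, 21]); the 24.5×27 cube at (0.5, 7) contributes its full rectangle; Taking the union: the regions partially overlap (shared area 18.06 mm²), so overlapping operands fuse into one piece — 1 connected region; the cube at (14.5, 13.5) is not intersected at this z (z outside [6, 12.5]); Subtracting the remaining from the first: none of the subtracted shapes is present at this height, so that combined region is unchanged — 1 connected region; (rotated 65° about Z; rotation is an isometry so areas/perimeters/island counts are preserved). Overall, the cross-section is a single solid region. Undo the 65° rotation: the query point maps to (12.062, 32.106) in the un-rotated model frame. The nearest boundary edge runs (0.50, 34.00)→(25.00, 34.00); distance from the point to it = 1.89 mm. The point is inside the cross-section and 1.89 mm from the nearest boundary — more than the 1.2 mm shell width (3 × 0.4), so it's in the infill interior.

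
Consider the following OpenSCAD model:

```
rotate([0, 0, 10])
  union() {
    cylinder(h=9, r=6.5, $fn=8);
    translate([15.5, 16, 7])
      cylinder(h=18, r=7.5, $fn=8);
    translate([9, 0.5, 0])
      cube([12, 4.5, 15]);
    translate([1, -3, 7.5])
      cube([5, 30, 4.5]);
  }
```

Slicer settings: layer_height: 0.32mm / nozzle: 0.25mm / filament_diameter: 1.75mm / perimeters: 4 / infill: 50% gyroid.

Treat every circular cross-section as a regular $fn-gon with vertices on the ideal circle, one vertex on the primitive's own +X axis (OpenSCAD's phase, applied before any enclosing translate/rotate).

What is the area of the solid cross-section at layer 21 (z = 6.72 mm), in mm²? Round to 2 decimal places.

At z = 6.72 mm: the cylinder: section is a regular 8-gon, circumradius r=6.5 (area = (8/2)·6.500²·sin(360°/8) = 119.50 mm²); the cylinder at (15.5, 16) does not reach this height (z outside [7, 25]); the 12×4.5 cube at (9, 0.5) contributes its full rectangle (area 54.00 mm²); the cube at (1, -3) does not reach this height (z outside [7.5, 12]); Taking the union: the 2 present regions are separate (no shared area or edge), so areas and boundary lengths simply add and each stays a separate island — area = 173.50 mm²; (rotated 10° about Z; rotation is an isometry so areas/perimeters/island counts are preserved). Overall, the cross-section has 2 separate islands. Net area = 173.50 mm².

173.50 mm²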